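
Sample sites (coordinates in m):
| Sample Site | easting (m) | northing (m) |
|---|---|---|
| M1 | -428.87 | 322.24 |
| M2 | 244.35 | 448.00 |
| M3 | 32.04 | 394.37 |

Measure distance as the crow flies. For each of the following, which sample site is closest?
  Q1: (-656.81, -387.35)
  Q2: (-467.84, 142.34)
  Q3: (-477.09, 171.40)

Q1 at (-656.81, -387.35):
  M1: 745.30 m
  M2: 1228.78 m
  M3: 1041.92 m
  → nearest: M1 (745.30 m)
Q2 at (-467.84, 142.34):
  M1: 184.07 m
  M2: 775.01 m
  M3: 559.82 m
  → nearest: M1 (184.07 m)
Q3 at (-477.09, 171.40):
  M1: 158.36 m
  M2: 772.65 m
  M3: 555.81 m
  → nearest: M1 (158.36 m)

Q1→M1; Q2→M1; Q3→M1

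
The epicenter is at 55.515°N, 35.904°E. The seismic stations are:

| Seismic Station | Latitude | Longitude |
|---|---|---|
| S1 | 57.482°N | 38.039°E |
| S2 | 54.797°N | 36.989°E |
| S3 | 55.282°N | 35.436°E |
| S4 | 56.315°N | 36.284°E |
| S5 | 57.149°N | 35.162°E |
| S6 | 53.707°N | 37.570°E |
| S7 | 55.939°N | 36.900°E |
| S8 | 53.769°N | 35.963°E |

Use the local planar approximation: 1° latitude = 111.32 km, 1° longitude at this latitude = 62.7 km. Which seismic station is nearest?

Distances from 55.515°N, 35.904°E:
S1: 256.644 km
S2: 104.959 km
S3: 39.164 km
S4: 92.188 km
S5: 187.752 km
S6: 226.759 km
S7: 78.280 km
S8: 194.400 km
Minimum: S3 at 39.164 km.

S3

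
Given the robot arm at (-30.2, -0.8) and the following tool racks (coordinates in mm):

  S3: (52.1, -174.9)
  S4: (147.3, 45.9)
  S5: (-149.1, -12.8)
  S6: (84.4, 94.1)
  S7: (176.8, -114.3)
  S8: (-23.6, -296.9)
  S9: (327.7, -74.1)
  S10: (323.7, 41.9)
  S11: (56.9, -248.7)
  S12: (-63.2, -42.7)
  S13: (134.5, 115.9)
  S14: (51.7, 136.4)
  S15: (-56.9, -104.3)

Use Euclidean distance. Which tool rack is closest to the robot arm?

Distances from (-30.2, -0.8):
S3: √((82.3)² + (-174.1)²) = √(6773.290 + 30310.810) = 192.6 mm
S4: √((177.5)² + (46.7)²) = √(31506.250 + 2180.890) = 183.5 mm
S5: √((-118.9)² + (-12.0)²) = √(14137.210 + 144.000) = 119.5 mm
S6: √((114.6)² + (94.9)²) = √(13133.160 + 9006.010) = 148.8 mm
S7: √((207.0)² + (-113.5)²) = √(42849.000 + 12882.250) = 236.1 mm
S8: √((6.6)² + (-296.1)²) = √(43.560 + 87675.210) = 296.2 mm
S9: √((357.9)² + (-73.3)²) = √(128092.410 + 5372.890) = 365.3 mm
S10: √((353.9)² + (42.7)²) = √(125245.210 + 1823.290) = 356.5 mm
S11: √((87.1)² + (-247.9)²) = √(7586.410 + 61454.410) = 262.8 mm
S12: √((-33.0)² + (-41.9)²) = √(1089.000 + 1755.610) = 53.3 mm
S13: √((164.7)² + (116.7)²) = √(27126.090 + 13618.890) = 201.9 mm
S14: √((81.9)² + (137.2)²) = √(6707.610 + 18823.840) = 159.8 mm
S15: √((-26.7)² + (-103.5)²) = √(712.890 + 10712.250) = 106.9 mm
Minimum: S12 at 53.3 mm.

S12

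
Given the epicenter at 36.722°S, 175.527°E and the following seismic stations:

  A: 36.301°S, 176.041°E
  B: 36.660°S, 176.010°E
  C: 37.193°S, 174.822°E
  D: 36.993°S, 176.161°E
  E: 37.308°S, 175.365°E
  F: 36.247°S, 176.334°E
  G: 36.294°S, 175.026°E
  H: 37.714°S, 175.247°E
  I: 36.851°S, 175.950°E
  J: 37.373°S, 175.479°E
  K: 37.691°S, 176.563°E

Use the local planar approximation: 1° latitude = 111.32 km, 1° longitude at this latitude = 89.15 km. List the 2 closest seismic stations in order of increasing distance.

Distances from 36.722°S, 175.527°E:
A: √((0.421·111.32)² + (0.514·89.15)²) = √(2196.39571 + 2099.75649) = 65.545 km
B: √((0.062·111.32)² + (0.483·89.15)²) = √(47.63540 + 1854.11623) = 43.609 km
C: √((-0.471·111.32)² + (-0.705·89.15)²) = √(2749.08526 + 3950.21678) = 81.849 km
D: √((-0.271·111.32)² + (0.634·89.15)²) = √(910.09133 + 3194.63475) = 64.068 km
E: √((-0.586·111.32)² + (-0.162·89.15)²) = √(4255.41213 + 208.58003) = 66.813 km
F: √((0.475·111.32)² + (0.807·89.15)²) = √(2795.97713 + 5175.94633) = 89.286 km
G: √((0.428·111.32)² + (-0.501·89.15)²) = √(2270.04221 + 1994.88630) = 65.306 km
H: √((-0.992·111.32)² + (-0.280·89.15)²) = √(12194.66122 + 623.10144) = 113.216 km
I: √((-0.129·111.32)² + (0.423·89.15)²) = √(206.21764 + 1422.07804) = 40.352 km
J: √((-0.651·111.32)² + (-0.048·89.15)²) = √(5251.80234 + 18.31155) = 72.596 km
K: √((-0.969·111.32)² + (1.036·89.15)²) = √(11635.73842 + 8530.25877) = 142.007 km
Sorted: I (40.352 km) < B (43.609 km) < D (64.068 km) < G (65.306 km) < …

I, B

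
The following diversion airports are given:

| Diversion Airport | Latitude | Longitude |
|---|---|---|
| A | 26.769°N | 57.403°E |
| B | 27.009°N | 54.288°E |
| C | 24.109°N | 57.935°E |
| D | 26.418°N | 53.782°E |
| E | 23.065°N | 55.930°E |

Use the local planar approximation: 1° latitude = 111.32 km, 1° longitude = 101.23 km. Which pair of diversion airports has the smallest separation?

B and D

Pairwise distances:
A–B: 316.461 km
A–C: 300.969 km
A–D: 368.630 km
A–E: 438.463 km
B–C: 490.424 km
B–D: 83.379 km
B–E: 469.458 km
C–D: 492.759 km
C–E: 233.884 km
D–E: 431.973 km
Closest pair: B–D at 83.379 km.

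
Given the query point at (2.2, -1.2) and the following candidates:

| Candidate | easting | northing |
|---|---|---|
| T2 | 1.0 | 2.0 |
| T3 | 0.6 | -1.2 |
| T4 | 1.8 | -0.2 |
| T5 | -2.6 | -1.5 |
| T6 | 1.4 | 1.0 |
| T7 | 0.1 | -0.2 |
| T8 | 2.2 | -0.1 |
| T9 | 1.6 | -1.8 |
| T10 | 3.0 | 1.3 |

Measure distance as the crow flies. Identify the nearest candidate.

Distances from (2.2, -1.2):
T2: 3.42
T3: 1.60
T4: 1.08
T5: 4.81
T6: 2.34
T7: 2.33
T8: 1.10
T9: 0.85
T10: 2.62
Minimum: T9 at 0.85.

T9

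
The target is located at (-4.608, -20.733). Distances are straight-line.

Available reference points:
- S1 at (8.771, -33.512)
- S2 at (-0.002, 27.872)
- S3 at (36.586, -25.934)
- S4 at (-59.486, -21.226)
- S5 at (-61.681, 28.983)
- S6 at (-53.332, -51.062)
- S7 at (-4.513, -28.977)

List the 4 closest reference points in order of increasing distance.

Distances from (-4.608, -20.733):
S1: 18.501
S2: 48.823
S3: 41.521
S4: 54.880
S5: 75.690
S6: 57.392
S7: 8.245
Sorted: S7 (8.245) < S1 (18.501) < S3 (41.521) < S2 (48.823) < S4 (54.880) < S6 (57.392) < …

S7, S1, S3, S2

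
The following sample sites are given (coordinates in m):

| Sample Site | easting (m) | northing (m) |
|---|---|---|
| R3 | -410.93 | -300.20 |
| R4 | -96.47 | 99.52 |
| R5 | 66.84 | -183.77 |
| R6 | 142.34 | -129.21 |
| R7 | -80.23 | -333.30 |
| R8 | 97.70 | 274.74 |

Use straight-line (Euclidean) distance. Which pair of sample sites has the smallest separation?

R5 and R6

Pairwise distances:
R3–R4: √((314.46)² + (399.72)²) = √(98885.0916 + 159776.0784) = 508.59 m
R3–R5: √((477.77)² + (116.43)²) = √(228264.1729 + 13555.9449) = 491.75 m
R3–R6: √((553.27)² + (170.99)²) = √(306107.6929 + 29237.5801) = 579.09 m
R3–R7: √((330.70)² + (-33.10)²) = √(109362.4900 + 1095.6100) = 332.35 m
R3–R8: √((508.63)² + (574.94)²) = √(258704.4769 + 330556.0036) = 767.63 m
R4–R5: √((163.31)² + (-283.29)²) = √(26670.1561 + 80253.2241) = 326.99 m
R4–R6: √((238.81)² + (-228.73)²) = √(57030.2161 + 52317.4129) = 330.68 m
R4–R7: √((16.24)² + (-432.82)²) = √(263.7376 + 187333.1524) = 433.12 m
R4–R8: √((194.17)² + (175.22)²) = √(37701.9889 + 30702.0484) = 261.54 m
R5–R6: √((75.50)² + (54.56)²) = √(5700.2500 + 2976.7936) = 93.15 m
R5–R7: √((-147.07)² + (-149.53)²) = √(21629.5849 + 22359.2209) = 209.74 m
R5–R8: √((30.86)² + (458.51)²) = √(952.3396 + 210231.4201) = 459.55 m
R6–R7: √((-222.57)² + (-204.09)²) = √(49537.4049 + 41652.7281) = 301.98 m
R6–R8: √((-44.64)² + (403.95)²) = √(1992.7296 + 163175.6025) = 406.41 m
R7–R8: √((177.93)² + (608.04)²) = √(31659.0849 + 369712.6416) = 633.54 m
Closest pair: R5–R6 at 93.15 m.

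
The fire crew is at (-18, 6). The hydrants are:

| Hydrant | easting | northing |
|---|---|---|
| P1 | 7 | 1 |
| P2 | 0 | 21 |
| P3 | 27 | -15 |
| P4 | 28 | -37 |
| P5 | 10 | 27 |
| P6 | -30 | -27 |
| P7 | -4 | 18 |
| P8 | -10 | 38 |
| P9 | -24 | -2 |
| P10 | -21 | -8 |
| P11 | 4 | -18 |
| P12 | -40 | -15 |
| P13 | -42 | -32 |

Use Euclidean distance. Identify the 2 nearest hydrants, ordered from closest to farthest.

P9, P10

Distances from (-18, 6):
P1: √((25)² + (-5)²) = √(625.000 + 25.000) = 25.5
P2: √((18)² + (15)²) = √(324.000 + 225.000) = 23.4
P3: √((45)² + (-21)²) = √(2025.000 + 441.000) = 49.7
P4: √((46)² + (-43)²) = √(2116.000 + 1849.000) = 63.0
P5: √((28)² + (21)²) = √(784.000 + 441.000) = 35.0
P6: √((-12)² + (-33)²) = √(144.000 + 1089.000) = 35.1
P7: √((14)² + (12)²) = √(196.000 + 144.000) = 18.4
P8: √((8)² + (32)²) = √(64.000 + 1024.000) = 33.0
P9: √((-6)² + (-8)²) = √(36.000 + 64.000) = 10.0
P10: √((-3)² + (-14)²) = √(9.000 + 196.000) = 14.3
P11: √((22)² + (-24)²) = √(484.000 + 576.000) = 32.6
P12: √((-22)² + (-21)²) = √(484.000 + 441.000) = 30.4
P13: √((-24)² + (-38)²) = √(576.000 + 1444.000) = 44.9
Sorted: P9 (10.0) < P10 (14.3) < P7 (18.4) < P2 (23.4) < …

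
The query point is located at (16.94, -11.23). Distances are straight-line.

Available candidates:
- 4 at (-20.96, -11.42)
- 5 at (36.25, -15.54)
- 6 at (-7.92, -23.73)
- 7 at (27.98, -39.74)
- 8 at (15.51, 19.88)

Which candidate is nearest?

Distances from (16.94, -11.23):
4: √((-37.90)² + (-0.19)²) = √(1436.4100 + 0.0361) = 37.90
5: √((19.31)² + (-4.31)²) = √(372.8761 + 18.5761) = 19.79
6: √((-24.86)² + (-12.50)²) = √(618.0196 + 156.2500) = 27.83
7: √((11.04)² + (-28.51)²) = √(121.8816 + 812.8201) = 30.57
8: √((-1.43)² + (31.11)²) = √(2.0449 + 967.8321) = 31.14
Minimum: 5 at 19.79.

5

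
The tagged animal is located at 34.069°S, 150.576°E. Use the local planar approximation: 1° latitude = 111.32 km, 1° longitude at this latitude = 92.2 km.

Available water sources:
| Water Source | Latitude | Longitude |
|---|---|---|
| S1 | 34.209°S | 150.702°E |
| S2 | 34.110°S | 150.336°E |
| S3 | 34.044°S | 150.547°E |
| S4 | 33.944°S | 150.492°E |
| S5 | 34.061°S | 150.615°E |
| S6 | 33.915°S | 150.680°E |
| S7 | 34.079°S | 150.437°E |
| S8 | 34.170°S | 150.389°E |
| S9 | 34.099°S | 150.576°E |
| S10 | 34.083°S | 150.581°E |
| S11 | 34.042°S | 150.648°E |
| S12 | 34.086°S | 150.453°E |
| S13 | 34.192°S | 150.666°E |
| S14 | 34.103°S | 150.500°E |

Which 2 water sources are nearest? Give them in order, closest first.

S10, S9

Distances from 34.069°S, 150.576°E:
S1: 19.438 km
S2: 22.594 km
S3: 3.859 km
S4: 15.925 km
S5: 3.704 km
S6: 19.643 km
S7: 12.864 km
S8: 20.583 km
S9: 3.340 km
S10: 1.625 km
S11: 7.287 km
S12: 11.497 km
S13: 16.011 km
S14: 7.964 km
Sorted: S10 (1.625 km) < S9 (3.340 km) < S5 (3.704 km) < S3 (3.859 km) < …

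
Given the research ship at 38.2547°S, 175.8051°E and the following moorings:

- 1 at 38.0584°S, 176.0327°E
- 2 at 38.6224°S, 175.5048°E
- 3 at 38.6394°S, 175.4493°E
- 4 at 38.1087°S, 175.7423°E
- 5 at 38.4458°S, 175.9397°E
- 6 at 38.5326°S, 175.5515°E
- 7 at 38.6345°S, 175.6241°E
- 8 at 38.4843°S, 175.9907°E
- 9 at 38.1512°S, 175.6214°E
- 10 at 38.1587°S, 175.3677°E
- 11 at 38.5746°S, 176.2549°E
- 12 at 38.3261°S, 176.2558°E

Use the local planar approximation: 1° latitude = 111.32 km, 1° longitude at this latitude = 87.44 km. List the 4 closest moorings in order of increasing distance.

4, 9, 5, 1

Distances from 38.2547°S, 175.8051°E:
1: √((0.1963·111.32)² + (0.2276·87.44)²) = √(477.514974 + 396.063493) = 29.5564 km
2: √((-0.3677·111.32)² + (-0.3003·87.44)²) = √(1675.458423 + 689.494748) = 48.6308 km
3: √((-0.3847·111.32)² + (-0.3558·87.44)²) = √(1833.963838 + 967.903779) = 52.9327 km
4: √((0.1460·111.32)² + (-0.0628·87.44)²) = √(264.150907 + 30.153629) = 17.1553 km
5: √((-0.1911·111.32)² + (0.1346·87.44)²) = √(452.551251 + 138.519341) = 24.3119 km
6: √((-0.2779·111.32)² + (-0.2536·87.44)²) = √(957.025454 + 491.721045) = 38.0624 km
7: √((-0.3798·111.32)² + (-0.1810·87.44)²) = √(1787.542253 + 250.482534) = 45.1445 km
8: √((-0.2296·111.32)² + (0.1856·87.44)²) = √(653.266162 + 263.376027) = 30.2761 km
9: √((0.1035·111.32)² + (-0.1837·87.44)²) = √(132.747727 + 258.011231) = 19.7676 km
10: √((0.0960·111.32)² + (-0.4374·87.44)²) = √(114.205984 + 1462.776098) = 39.7112 km
11: √((-0.3199·111.32)² + (0.4498·87.44)²) = √(1268.162409 + 1546.889174) = 53.0571 km
12: √((-0.0714·111.32)² + (0.4507·87.44)²) = √(63.174646 + 1553.085675) = 40.2027 km
Sorted: 4 (17.1553 km) < 9 (19.7676 km) < 5 (24.3119 km) < 1 (29.5564 km) < 8 (30.2761 km) < 6 (38.0624 km) < …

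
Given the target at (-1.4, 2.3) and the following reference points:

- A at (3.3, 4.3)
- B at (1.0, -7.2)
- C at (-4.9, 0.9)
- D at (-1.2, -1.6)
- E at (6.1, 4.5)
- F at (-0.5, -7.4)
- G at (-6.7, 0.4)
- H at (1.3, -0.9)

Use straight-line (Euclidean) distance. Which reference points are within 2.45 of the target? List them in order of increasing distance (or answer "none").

Distances from (-1.4, 2.3):
A: 5.1
B: 9.8
C: 3.8
D: 3.9
E: 7.8
F: 9.7
G: 5.6
H: 4.2
Threshold 2.45: none within range.

none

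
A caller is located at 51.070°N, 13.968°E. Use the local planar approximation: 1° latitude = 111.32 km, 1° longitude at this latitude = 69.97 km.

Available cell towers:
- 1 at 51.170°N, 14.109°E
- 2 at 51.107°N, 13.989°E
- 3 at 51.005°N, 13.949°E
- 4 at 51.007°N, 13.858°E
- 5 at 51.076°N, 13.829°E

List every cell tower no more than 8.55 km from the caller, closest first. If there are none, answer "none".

Distances from 51.070°N, 13.968°E:
1: √((0.100·111.32)² + (0.141·69.97)²) = √(123.92142 + 97.33342) = 14.875 km
2: √((0.037·111.32)² + (0.021·69.97)²) = √(16.96484 + 2.15905) = 4.373 km
3: √((-0.065·111.32)² + (-0.019·69.97)²) = √(52.35680 + 1.76738) = 7.357 km
4: √((-0.063·111.32)² + (-0.110·69.97)²) = √(49.18441 + 59.23919) = 10.413 km
5: √((0.006·111.32)² + (-0.139·69.97)²) = √(0.44612 + 94.59177) = 9.749 km
Threshold 8.55 km: 2 (4.373 km), 3 (7.357 km) are within range.

2, 3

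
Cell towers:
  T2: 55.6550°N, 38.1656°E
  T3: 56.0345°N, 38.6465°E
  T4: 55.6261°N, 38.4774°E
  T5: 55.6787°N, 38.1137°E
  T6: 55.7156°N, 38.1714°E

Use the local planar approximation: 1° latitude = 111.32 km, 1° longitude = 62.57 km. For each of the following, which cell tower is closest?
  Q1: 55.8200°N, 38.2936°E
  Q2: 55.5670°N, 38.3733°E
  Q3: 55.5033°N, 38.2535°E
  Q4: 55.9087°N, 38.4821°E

Q1→T6; Q2→T4; Q3→T2; Q4→T3

Q1 at 55.8200°N, 38.2936°E:
  T2: 20.0380 km
  T3: 32.5228 km
  T4: 24.4575 km
  T5: 19.3423 km
  T6: 13.9115 km
  → nearest: T6 (13.9115 km)
Q2 at 55.5670°N, 38.3733°E:
  T2: 16.2744 km
  T3: 54.7776 km
  T4: 9.2579 km
  T5: 20.4562 km
  T6: 20.8142 km
  → nearest: T4 (9.2579 km)
Q3 at 55.5033°N, 38.2535°E:
  T2: 17.7603 km
  T3: 64.0422 km
  T4: 19.5738 km
  T5: 21.3954 km
  T6: 24.1851 km
  → nearest: T2 (17.7603 km)
Q4 at 55.9087°N, 38.4821°E:
  T2: 34.4932 km
  T3: 17.3760 km
  T4: 31.4604 km
  T5: 34.4512 km
  T6: 28.9829 km
  → nearest: T3 (17.3760 km)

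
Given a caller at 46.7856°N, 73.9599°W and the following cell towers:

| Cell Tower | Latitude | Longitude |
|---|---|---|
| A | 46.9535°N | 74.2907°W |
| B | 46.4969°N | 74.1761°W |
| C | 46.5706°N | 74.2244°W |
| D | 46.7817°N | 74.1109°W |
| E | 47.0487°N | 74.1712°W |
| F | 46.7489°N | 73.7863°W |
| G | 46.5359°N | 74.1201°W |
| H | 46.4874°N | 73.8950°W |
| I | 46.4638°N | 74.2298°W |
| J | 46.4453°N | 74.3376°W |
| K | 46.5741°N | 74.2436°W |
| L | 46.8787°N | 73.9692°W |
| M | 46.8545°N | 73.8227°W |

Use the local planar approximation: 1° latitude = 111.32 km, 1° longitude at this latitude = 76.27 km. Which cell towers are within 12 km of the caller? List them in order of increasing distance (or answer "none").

Distances from 46.7856°N, 73.9599°W:
A: √((0.1679·111.32)² + (-0.3308·76.27)²) = √(349.339575 + 636.558753) = 31.3990 km
B: √((-0.2887·111.32)² + (-0.2162·76.27)²) = √(1032.856443 + 271.906051) = 36.1215 km
C: √((-0.2150·111.32)² + (-0.2645·76.27)²) = √(572.826782 + 406.966673) = 31.3017 km
D: √((-0.0039·111.32)² + (-0.1510·76.27)²) = √(0.188484 + 132.635991) = 11.5250 km
E: √((0.2631·111.32)² + (-0.2113·76.27)²) = √(857.804048 + 259.720653) = 33.4294 km
F: √((-0.0367·111.32)² + (0.1736·76.27)²) = √(16.690853 + 175.310099) = 13.8564 km
G: √((-0.2497·111.32)² + (-0.1602·76.27)²) = √(772.651194 + 149.290618) = 30.3635 km
H: √((-0.2982·111.32)² + (0.0649·76.27)²) = √(1101.949453 + 24.501738) = 33.5626 km
I: √((-0.3218·111.32)² + (-0.2699·76.27)²) = √(1283.271280 + 423.753464) = 41.3162 km
J: √((-0.3403·111.32)² + (-0.3777·76.27)²) = √(1435.060774 + 829.853562) = 47.5911 km
K: √((-0.2115·111.32)² + (-0.2837·76.27)²) = √(554.328412 + 468.194346) = 31.9769 km
L: √((0.0931·111.32)² + (-0.0093·76.27)²) = √(107.410257 + 0.503122) = 10.3881 km
M: √((0.0689·111.32)² + (0.1372·76.27)²) = √(58.828102 + 109.500402) = 12.9741 km
Threshold 12 km: L (10.3881 km), D (11.5250 km) are within range.

L, D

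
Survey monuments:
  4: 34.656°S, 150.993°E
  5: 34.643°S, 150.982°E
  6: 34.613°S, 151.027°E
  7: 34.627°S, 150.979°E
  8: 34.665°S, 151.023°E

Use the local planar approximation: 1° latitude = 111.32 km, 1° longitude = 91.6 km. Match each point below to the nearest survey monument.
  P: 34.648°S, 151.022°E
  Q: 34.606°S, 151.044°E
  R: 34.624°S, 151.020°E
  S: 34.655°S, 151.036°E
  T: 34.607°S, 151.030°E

P→8; Q→6; R→6; S→8; T→6

P at 34.648°S, 151.022°E:
  4: √((-0.008·111.32)² + (-0.029·91.6)²) = √(0.79310 + 7.05646) = 2.802 km
  5: √((0.005·111.32)² + (-0.040·91.6)²) = √(0.30980 + 13.42490) = 3.706 km
  6: √((0.035·111.32)² + (0.005·91.6)²) = √(15.18037 + 0.20976) = 3.923 km
  7: √((0.021·111.32)² + (-0.043·91.6)²) = √(5.46493 + 15.51415) = 4.580 km
  8: √((-0.017·111.32)² + (0.001·91.6)²) = √(3.58133 + 0.00839) = 1.895 km
  → nearest: 8 (1.895 km)
Q at 34.606°S, 151.044°E:
  4: √((-0.050·111.32)² + (-0.051·91.6)²) = √(30.98036 + 21.82385) = 7.267 km
  5: √((-0.037·111.32)² + (-0.062·91.6)²) = √(16.96484 + 32.25331) = 7.016 km
  6: √((-0.007·111.32)² + (-0.017·91.6)²) = √(0.60721 + 2.42487) = 1.741 km
  7: √((-0.021·111.32)² + (-0.065·91.6)²) = √(5.46493 + 35.45012) = 6.396 km
  8: √((-0.059·111.32)² + (-0.021·91.6)²) = √(43.13705 + 3.70024) = 6.844 km
  → nearest: 6 (1.741 km)
R at 34.624°S, 151.020°E:
  4: √((-0.032·111.32)² + (-0.027·91.6)²) = √(12.68955 + 6.11672) = 4.337 km
  5: √((-0.019·111.32)² + (-0.038·91.6)²) = √(4.47356 + 12.11597) = 4.073 km
  6: √((0.011·111.32)² + (0.007·91.6)²) = √(1.49945 + 0.41114) = 1.382 km
  7: √((-0.003·111.32)² + (-0.041·91.6)²) = √(0.11153 + 14.10453) = 3.770 km
  8: √((-0.041·111.32)² + (0.003·91.6)²) = √(20.83119 + 0.07552) = 4.572 km
  → nearest: 6 (1.382 km)
S at 34.655°S, 151.036°E:
  4: √((-0.001·111.32)² + (-0.043·91.6)²) = √(0.01239 + 15.51415) = 3.940 km
  5: √((0.012·111.32)² + (-0.054·91.6)²) = √(1.78447 + 24.46687) = 5.124 km
  6: √((0.042·111.32)² + (-0.009·91.6)²) = √(21.85974 + 0.67964) = 4.748 km
  7: √((0.028·111.32)² + (-0.057·91.6)²) = √(9.71544 + 27.26093) = 6.081 km
  8: √((-0.010·111.32)² + (-0.013·91.6)²) = √(1.23921 + 1.41800) = 1.630 km
  → nearest: 8 (1.630 km)
T at 34.607°S, 151.030°E:
  4: √((-0.049·111.32)² + (-0.037·91.6)²) = √(29.75353 + 11.48668) = 6.422 km
  5: √((-0.036·111.32)² + (-0.048·91.6)²) = √(16.06022 + 19.33185) = 5.949 km
  6: √((-0.006·111.32)² + (-0.003·91.6)²) = √(0.44612 + 0.07552) = 0.722 km
  7: √((-0.020·111.32)² + (-0.051·91.6)²) = √(4.95686 + 21.82385) = 5.175 km
  8: √((-0.058·111.32)² + (-0.007·91.6)²) = √(41.68717 + 0.41114) = 6.488 km
  → nearest: 6 (0.722 km)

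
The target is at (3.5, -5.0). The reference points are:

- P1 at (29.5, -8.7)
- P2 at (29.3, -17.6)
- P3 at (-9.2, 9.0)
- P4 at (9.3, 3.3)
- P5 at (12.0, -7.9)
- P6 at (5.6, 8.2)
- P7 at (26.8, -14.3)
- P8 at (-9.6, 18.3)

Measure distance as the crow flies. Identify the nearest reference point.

P5

Distances from (3.5, -5.0):
P1: √((26.0)² + (-3.7)²) = √(676.000 + 13.690) = 26.3
P2: √((25.8)² + (-12.6)²) = √(665.640 + 158.760) = 28.7
P3: √((-12.7)² + (14.0)²) = √(161.290 + 196.000) = 18.9
P4: √((5.8)² + (8.3)²) = √(33.640 + 68.890) = 10.1
P5: √((8.5)² + (-2.9)²) = √(72.250 + 8.410) = 9.0
P6: √((2.1)² + (13.2)²) = √(4.410 + 174.240) = 13.4
P7: √((23.3)² + (-9.3)²) = √(542.890 + 86.490) = 25.1
P8: √((-13.1)² + (23.3)²) = √(171.610 + 542.890) = 26.7
Minimum: P5 at 9.0.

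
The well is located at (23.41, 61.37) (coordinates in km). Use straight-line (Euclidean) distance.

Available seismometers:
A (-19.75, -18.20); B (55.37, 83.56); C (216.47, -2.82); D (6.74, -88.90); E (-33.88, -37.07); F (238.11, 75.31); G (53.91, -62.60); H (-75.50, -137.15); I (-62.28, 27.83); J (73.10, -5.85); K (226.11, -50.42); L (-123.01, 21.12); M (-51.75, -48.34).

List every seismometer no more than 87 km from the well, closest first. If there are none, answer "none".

B, J

Distances from (23.41, 61.37):
A: √((-43.16)² + (-79.57)²) = √(1862.7856 + 6331.3849) = 90.52 km
B: √((31.96)² + (22.19)²) = √(1021.4416 + 492.3961) = 38.91 km
C: √((193.06)² + (-64.19)²) = √(37272.1636 + 4120.3561) = 203.45 km
D: √((-16.67)² + (-150.27)²) = √(277.8889 + 22581.0729) = 151.19 km
E: √((-57.29)² + (-98.44)²) = √(3282.1441 + 9690.4336) = 113.90 km
F: √((214.70)² + (13.94)²) = √(46096.0900 + 194.3236) = 215.15 km
G: √((30.50)² + (-123.97)²) = √(930.2500 + 15368.5609) = 127.67 km
H: √((-98.91)² + (-198.52)²) = √(9783.1881 + 39410.1904) = 221.80 km
I: √((-85.69)² + (-33.54)²) = √(7342.7761 + 1124.9316) = 92.02 km
J: √((49.69)² + (-67.22)²) = √(2469.0961 + 4518.5284) = 83.59 km
K: √((202.70)² + (-111.79)²) = √(41087.2900 + 12497.0041) = 231.48 km
L: √((-146.42)² + (-40.25)²) = √(21438.8164 + 1620.0625) = 151.85 km
M: √((-75.16)² + (-109.71)²) = √(5649.0256 + 12036.2841) = 132.99 km
Threshold 87 km: B (38.91 km), J (83.59 km) are within range.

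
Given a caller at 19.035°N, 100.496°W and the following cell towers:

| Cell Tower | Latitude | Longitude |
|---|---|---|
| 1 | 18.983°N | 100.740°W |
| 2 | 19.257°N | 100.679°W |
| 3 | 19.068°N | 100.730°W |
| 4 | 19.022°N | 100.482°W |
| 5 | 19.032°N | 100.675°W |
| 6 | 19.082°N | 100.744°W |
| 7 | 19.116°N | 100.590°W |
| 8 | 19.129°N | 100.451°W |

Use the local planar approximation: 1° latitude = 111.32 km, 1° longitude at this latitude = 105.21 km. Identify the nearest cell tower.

4

Distances from 19.035°N, 100.496°W:
1: 26.316 km
2: 31.328 km
3: 24.892 km
4: 2.065 km
5: 18.836 km
6: 26.611 km
7: 13.383 km
8: 11.485 km
Minimum: 4 at 2.065 km.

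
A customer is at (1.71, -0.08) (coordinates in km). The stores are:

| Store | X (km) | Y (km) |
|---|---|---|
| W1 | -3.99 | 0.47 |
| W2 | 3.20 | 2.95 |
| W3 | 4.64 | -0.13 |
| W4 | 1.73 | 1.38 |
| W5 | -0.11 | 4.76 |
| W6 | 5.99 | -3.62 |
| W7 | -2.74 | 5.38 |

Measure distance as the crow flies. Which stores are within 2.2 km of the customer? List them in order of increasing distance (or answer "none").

W4

Distances from (1.71, -0.08):
W1: √((-5.70)² + (0.55)²) = √(32.4900 + 0.3025) = 5.73 km
W2: √((1.49)² + (3.03)²) = √(2.2201 + 9.1809) = 3.38 km
W3: √((2.93)² + (-0.05)²) = √(8.5849 + 0.0025) = 2.93 km
W4: √((0.02)² + (1.46)²) = √(0.0004 + 2.1316) = 1.46 km
W5: √((-1.82)² + (4.84)²) = √(3.3124 + 23.4256) = 5.17 km
W6: √((4.28)² + (-3.54)²) = √(18.3184 + 12.5316) = 5.55 km
W7: √((-4.45)² + (5.46)²) = √(19.8025 + 29.8116) = 7.04 km
Threshold 2.2 km: W4 (1.46 km) is within range.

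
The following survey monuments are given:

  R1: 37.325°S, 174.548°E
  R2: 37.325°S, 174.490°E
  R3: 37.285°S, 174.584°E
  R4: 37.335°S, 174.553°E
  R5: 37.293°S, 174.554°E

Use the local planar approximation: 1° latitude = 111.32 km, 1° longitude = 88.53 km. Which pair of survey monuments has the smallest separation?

Pairwise distances:
R1–R2: √((0.000·111.32)² + (-0.058·88.53)²) = √(0.00000 + 26.36555) = 5.135 km
R1–R3: √((0.040·111.32)² + (0.036·88.53)²) = √(19.82743 + 10.15748) = 5.476 km
R1–R4: √((-0.010·111.32)² + (0.005·88.53)²) = √(1.23921 + 0.19594) = 1.198 km
R1–R5: √((0.032·111.32)² + (0.006·88.53)²) = √(12.68955 + 0.28215) = 3.602 km
R2–R3: √((0.040·111.32)² + (0.094·88.53)²) = √(19.82743 + 69.25269) = 9.438 km
R2–R4: √((-0.010·111.32)² + (0.063·88.53)²) = √(1.23921 + 31.10728) = 5.687 km
R2–R5: √((0.032·111.32)² + (0.064·88.53)²) = √(12.68955 + 32.10265) = 6.693 km
R3–R4: √((-0.050·111.32)² + (-0.031·88.53)²) = √(30.98036 + 7.53190) = 6.206 km
R3–R5: √((-0.008·111.32)² + (-0.030·88.53)²) = √(0.79310 + 7.05380) = 2.801 km
R4–R5: √((0.042·111.32)² + (0.001·88.53)²) = √(21.85974 + 0.00784) = 4.676 km
Closest pair: R1–R4 at 1.198 km.

R1 and R4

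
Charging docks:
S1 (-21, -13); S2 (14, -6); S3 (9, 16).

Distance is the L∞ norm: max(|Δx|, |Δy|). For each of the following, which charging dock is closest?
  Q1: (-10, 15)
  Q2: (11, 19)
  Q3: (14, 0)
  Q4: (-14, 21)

Q1 at (-10, 15):
  S1: max(|-11|, |-28|) = 28
  S2: max(|24|, |-21|) = 24
  S3: max(|19|, |1|) = 19
  → nearest: S3 (19)
Q2 at (11, 19):
  S1: max(|-32|, |-32|) = 32
  S2: max(|3|, |-25|) = 25
  S3: max(|-2|, |-3|) = 3
  → nearest: S3 (3)
Q3 at (14, 0):
  S1: max(|-35|, |-13|) = 35
  S2: max(|0|, |-6|) = 6
  S3: max(|-5|, |16|) = 16
  → nearest: S2 (6)
Q4 at (-14, 21):
  S1: max(|-7|, |-34|) = 34
  S2: max(|28|, |-27|) = 28
  S3: max(|23|, |-5|) = 23
  → nearest: S3 (23)

Q1→S3; Q2→S3; Q3→S2; Q4→S3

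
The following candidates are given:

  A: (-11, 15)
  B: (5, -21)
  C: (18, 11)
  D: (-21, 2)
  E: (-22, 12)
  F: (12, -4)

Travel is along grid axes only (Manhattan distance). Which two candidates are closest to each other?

Pairwise distances:
D–E: 11
A–E: 14
C–F: 21
A–D: 23
B–F: 24
A–C: 33
D–F: 39
C–E: 41
A–F: 42
B–C: 45
C–D: 48
B–D: 49
E–F: 50
A–B: 52
B–E: 60
Closest pair: D–E at 11.

D and E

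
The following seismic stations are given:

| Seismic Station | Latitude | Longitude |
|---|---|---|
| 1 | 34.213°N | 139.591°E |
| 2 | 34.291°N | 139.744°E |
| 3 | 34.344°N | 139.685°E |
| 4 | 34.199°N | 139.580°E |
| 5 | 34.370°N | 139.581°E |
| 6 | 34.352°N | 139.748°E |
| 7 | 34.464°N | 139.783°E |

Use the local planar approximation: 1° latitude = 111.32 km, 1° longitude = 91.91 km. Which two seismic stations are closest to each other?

Pairwise distances:
1–2: 16.527 km
1–3: 16.950 km
1–4: 1.858 km
1–5: 17.501 km
1–6: 21.158 km
1–7: 33.047 km
2–3: 8.013 km
2–4: 18.223 km
2–5: 17.372 km
2–6: 6.800 km
2–7: 19.589 km
3–4: 18.806 km
3–5: 9.987 km
3–6: 5.858 km
3–7: 16.111 km
4–5: 19.036 km
4–6: 22.989 km
4–7: 34.905 km
5–6: 15.479 km
5–7: 21.312 km
6–7: 12.876 km
Closest pair: 1–4 at 1.858 km.

1 and 4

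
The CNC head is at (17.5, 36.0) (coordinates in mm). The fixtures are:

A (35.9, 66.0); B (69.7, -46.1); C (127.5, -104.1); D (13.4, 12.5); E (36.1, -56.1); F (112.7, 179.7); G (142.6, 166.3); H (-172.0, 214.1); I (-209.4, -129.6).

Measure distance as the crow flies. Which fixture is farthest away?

I

Distances from (17.5, 36.0):
A: 35.2 mm
B: 97.3 mm
C: 178.1 mm
D: 23.9 mm
E: 94.0 mm
F: 172.4 mm
G: 180.6 mm
H: 260.1 mm
I: 280.9 mm
Maximum: I at 280.9 mm.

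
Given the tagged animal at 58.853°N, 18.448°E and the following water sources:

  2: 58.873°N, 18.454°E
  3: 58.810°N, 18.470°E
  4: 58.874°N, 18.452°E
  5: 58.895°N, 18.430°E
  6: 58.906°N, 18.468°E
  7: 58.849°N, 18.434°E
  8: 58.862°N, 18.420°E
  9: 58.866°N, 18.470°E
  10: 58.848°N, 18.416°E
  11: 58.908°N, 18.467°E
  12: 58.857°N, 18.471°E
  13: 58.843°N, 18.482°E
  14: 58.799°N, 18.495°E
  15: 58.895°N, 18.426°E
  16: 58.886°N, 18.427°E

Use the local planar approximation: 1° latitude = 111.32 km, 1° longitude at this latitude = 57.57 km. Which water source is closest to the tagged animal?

Distances from 58.853°N, 18.448°E:
2: 2.253 km
3: 4.951 km
4: 2.349 km
5: 4.789 km
6: 6.011 km
7: 0.921 km
8: 1.898 km
9: 1.923 km
10: 1.924 km
11: 6.220 km
12: 1.397 km
13: 2.252 km
14: 6.592 km
15: 4.844 km
16: 3.867 km
Minimum: 7 at 0.921 km.

7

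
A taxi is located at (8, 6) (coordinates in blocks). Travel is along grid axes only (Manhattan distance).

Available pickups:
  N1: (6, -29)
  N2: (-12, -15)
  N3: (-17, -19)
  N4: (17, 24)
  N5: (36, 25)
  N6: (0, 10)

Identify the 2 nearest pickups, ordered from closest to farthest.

N6, N4

Distances from (8, 6):
N1: |-2| + |-35| = 2 + 35 = 37 blocks
N2: |-20| + |-21| = 20 + 21 = 41 blocks
N3: |-25| + |-25| = 25 + 25 = 50 blocks
N4: |9| + |18| = 9 + 18 = 27 blocks
N5: |28| + |19| = 28 + 19 = 47 blocks
N6: |-8| + |4| = 8 + 4 = 12 blocks
Sorted: N6 (12 blocks) < N4 (27 blocks) < N1 (37 blocks) < N2 (41 blocks) < …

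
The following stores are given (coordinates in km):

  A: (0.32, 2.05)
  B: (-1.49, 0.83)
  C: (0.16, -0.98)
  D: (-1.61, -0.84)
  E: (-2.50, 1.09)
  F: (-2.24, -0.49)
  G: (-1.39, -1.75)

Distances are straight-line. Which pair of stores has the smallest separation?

D and F

Pairwise distances:
A–B: √((-1.81)² + (-1.22)²) = √(3.27610 + 1.48840) = 2.183 km
A–C: √((-0.16)² + (-3.03)²) = √(0.02560 + 9.18090) = 3.034 km
A–D: √((-1.93)² + (-2.89)²) = √(3.72490 + 8.35210) = 3.475 km
A–E: √((-2.82)² + (-0.96)²) = √(7.95240 + 0.92160) = 2.979 km
A–F: √((-2.56)² + (-2.54)²) = √(6.55360 + 6.45160) = 3.606 km
A–G: √((-1.71)² + (-3.80)²) = √(2.92410 + 14.44000) = 4.167 km
B–C: √((1.65)² + (-1.81)²) = √(2.72250 + 3.27610) = 2.449 km
B–D: √((-0.12)² + (-1.67)²) = √(0.01440 + 2.78890) = 1.674 km
B–E: √((-1.01)² + (0.26)²) = √(1.02010 + 0.06760) = 1.043 km
B–F: √((-0.75)² + (-1.32)²) = √(0.56250 + 1.74240) = 1.518 km
B–G: √((0.10)² + (-2.58)²) = √(0.01000 + 6.65640) = 2.582 km
C–D: √((-1.77)² + (0.14)²) = √(3.13290 + 0.01960) = 1.776 km
C–E: √((-2.66)² + (2.07)²) = √(7.07560 + 4.28490) = 3.371 km
C–F: √((-2.40)² + (0.49)²) = √(5.76000 + 0.24010) = 2.450 km
C–G: √((-1.55)² + (-0.77)²) = √(2.40250 + 0.59290) = 1.731 km
D–E: √((-0.89)² + (1.93)²) = √(0.79210 + 3.72490) = 2.125 km
D–F: √((-0.63)² + (0.35)²) = √(0.39690 + 0.12250) = 0.721 km
D–G: √((0.22)² + (-0.91)²) = √(0.04840 + 0.82810) = 0.936 km
E–F: √((0.26)² + (-1.58)²) = √(0.06760 + 2.49640) = 1.601 km
E–G: √((1.11)² + (-2.84)²) = √(1.23210 + 8.06560) = 3.049 km
F–G: √((0.85)² + (-1.26)²) = √(0.72250 + 1.58760) = 1.520 km
Closest pair: D–F at 0.721 km.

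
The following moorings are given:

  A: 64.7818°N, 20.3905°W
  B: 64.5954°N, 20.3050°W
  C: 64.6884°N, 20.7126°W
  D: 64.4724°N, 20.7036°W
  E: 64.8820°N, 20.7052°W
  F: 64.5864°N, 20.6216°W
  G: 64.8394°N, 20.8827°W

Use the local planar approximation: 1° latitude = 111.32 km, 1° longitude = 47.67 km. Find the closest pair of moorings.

Pairwise distances:
E–G: √((-0.0426·111.32)² + (-0.1775·47.67)²) = √(22.488764 + 71.595713) = 9.6997 km
C–F: √((-0.1020·111.32)² + (0.0910·47.67)²) = √(128.927850 + 18.817984) = 12.1551 km
D–F: √((0.1140·111.32)² + (0.0820·47.67)²) = √(161.048283 + 15.279812) = 13.2789 km
B–F: √((-0.0090·111.32)² + (-0.3166·47.67)²) = √(1.003764 + 227.778183) = 15.1255 km
A–C: √((-0.0934·111.32)² + (-0.3221·47.67)²) = √(108.103598 + 235.760885) = 18.5436 km
C–G: √((0.1510·111.32)² + (-0.1701·47.67)²) = √(282.553239 + 65.750481) = 18.6629 km
A–E: √((0.1002·111.32)² + (-0.3147·47.67)²) = √(124.417605 + 225.052473) = 18.6941 km
A–B: √((-0.1864·111.32)² + (0.0855·47.67)²) = √(430.564492 + 16.612023) = 21.1465 km
C–E: √((0.1936·111.32)² + (0.0074·47.67)²) = √(464.469394 + 0.124438) = 21.5544 km
B–C: √((0.0930·111.32)² + (-0.4076·47.67)²) = √(107.179640 + 377.536247) = 22.0163 km
B–D: √((-0.1230·111.32)² + (-0.3986·47.67)²) = √(187.480722 + 361.047958) = 23.4207 km
C–D: √((-0.2160·111.32)² + (0.0090·47.67)²) = √(578.167796 + 0.184067) = 24.0489 km
A–G: √((0.0576·111.32)² + (-0.4922·47.67)²) = √(41.114154 + 550.520534) = 24.3235 km
A–F: √((-0.1954·111.32)² + (-0.2311·47.67)²) = √(473.146372 + 121.364087) = 24.3826 km
F–G: √((0.2530·111.32)² + (-0.2611·47.67)²) = √(793.208643 + 154.918773) = 30.7917 km
E–F: √((-0.2956·111.32)² + (0.0836·47.67)²) = √(1082.817472 + 15.881915) = 33.1466 km
B–E: √((0.2866·111.32)² + (-0.4002·47.67)²) = √(1017.885124 + 363.952304) = 37.1731 km
A–D: √((-0.3094·111.32)² + (-0.3131·47.67)²) = √(1186.279469 + 222.769864) = 37.5373 km
B–G: √((0.2440·111.32)² + (-0.5777·47.67)²) = √(737.778590 + 758.394263) = 38.6804 km
D–G: √((0.3670·111.32)² + (-0.1791·47.67)²) = √(1669.085268 + 72.892270) = 41.7370 km
D–E: √((0.4096·111.32)² + (-0.0016·47.67)²) = √(2079.056497 + 0.005817) = 45.5967 km
Closest pair: E–G at 9.6997 km.

E and G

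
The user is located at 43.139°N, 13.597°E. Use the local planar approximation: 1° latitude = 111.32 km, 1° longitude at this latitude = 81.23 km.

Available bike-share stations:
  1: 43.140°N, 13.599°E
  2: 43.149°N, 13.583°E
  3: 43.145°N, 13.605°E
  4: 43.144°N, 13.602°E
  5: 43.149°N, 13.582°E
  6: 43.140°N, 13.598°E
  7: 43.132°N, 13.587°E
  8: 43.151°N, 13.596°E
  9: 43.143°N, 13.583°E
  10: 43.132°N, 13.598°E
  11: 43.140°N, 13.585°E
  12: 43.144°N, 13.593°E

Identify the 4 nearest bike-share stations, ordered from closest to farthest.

6, 1, 12, 4

Distances from 43.139°N, 13.597°E:
1: 0.197 km
2: 1.591 km
3: 0.932 km
4: 0.689 km
5: 1.650 km
6: 0.138 km
7: 1.126 km
8: 1.338 km
9: 1.221 km
10: 0.783 km
11: 0.981 km
12: 0.644 km
Sorted: 6 (0.138 km) < 1 (0.197 km) < 12 (0.644 km) < 4 (0.689 km) < 10 (0.783 km) < 3 (0.932 km) < …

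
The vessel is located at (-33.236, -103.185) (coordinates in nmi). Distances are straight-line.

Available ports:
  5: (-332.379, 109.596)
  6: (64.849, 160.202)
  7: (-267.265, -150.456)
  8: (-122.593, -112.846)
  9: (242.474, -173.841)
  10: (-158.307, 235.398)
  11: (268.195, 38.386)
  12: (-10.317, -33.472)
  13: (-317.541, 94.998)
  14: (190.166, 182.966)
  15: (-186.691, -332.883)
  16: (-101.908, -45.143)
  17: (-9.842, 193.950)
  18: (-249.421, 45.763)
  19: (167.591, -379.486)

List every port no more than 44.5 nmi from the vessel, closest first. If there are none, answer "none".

Distances from (-33.236, -103.185):
5: 367.100 nmi
6: 281.058 nmi
7: 238.755 nmi
8: 89.878 nmi
9: 284.620 nmi
10: 360.945 nmi
11: 333.021 nmi
12: 73.384 nmi
13: 346.563 nmi
14: 363.030 nmi
15: 276.242 nmi
16: 89.915 nmi
17: 298.055 nmi
18: 262.529 nmi
19: 341.575 nmi
Threshold 44.5 nmi: none within range.

none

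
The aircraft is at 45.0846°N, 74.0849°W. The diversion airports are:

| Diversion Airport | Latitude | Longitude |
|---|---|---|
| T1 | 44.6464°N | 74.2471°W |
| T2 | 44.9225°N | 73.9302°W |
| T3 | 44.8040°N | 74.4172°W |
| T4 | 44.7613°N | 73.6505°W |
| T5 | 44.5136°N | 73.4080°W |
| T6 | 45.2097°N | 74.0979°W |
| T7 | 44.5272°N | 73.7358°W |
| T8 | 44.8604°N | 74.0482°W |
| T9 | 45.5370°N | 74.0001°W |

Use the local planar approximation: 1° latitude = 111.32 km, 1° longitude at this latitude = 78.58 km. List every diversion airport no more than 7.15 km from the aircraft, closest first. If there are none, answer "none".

Distances from 45.0846°N, 74.0849°W:
T1: 50.4181 km
T2: 21.7577 km
T3: 40.7131 km
T4: 49.6031 km
T5: 82.8831 km
T6: 13.9635 km
T7: 67.8432 km
T8: 25.1240 km
T9: 50.8001 km
Threshold 7.15 km: none within range.

none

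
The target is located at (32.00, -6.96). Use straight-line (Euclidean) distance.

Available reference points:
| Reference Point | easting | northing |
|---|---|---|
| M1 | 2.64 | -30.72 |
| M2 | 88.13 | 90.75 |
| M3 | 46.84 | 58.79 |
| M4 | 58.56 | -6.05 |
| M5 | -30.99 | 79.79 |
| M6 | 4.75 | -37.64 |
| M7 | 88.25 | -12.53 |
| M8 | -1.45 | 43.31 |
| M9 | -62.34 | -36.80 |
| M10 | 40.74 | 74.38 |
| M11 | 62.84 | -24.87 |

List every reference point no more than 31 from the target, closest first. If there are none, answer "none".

Distances from (32.00, -6.96):
M1: √((-29.36)² + (-23.76)²) = √(862.0096 + 564.5376) = 37.77
M2: √((56.13)² + (97.71)²) = √(3150.5769 + 9547.2441) = 112.68
M3: √((14.84)² + (65.75)²) = √(220.2256 + 4323.0625) = 67.40
M4: √((26.56)² + (0.91)²) = √(705.4336 + 0.8281) = 26.58
M5: √((-62.99)² + (86.75)²) = √(3967.7401 + 7525.5625) = 107.21
M6: √((-27.25)² + (-30.68)²) = √(742.5625 + 941.2624) = 41.03
M7: √((56.25)² + (-5.57)²) = √(3164.0625 + 31.0249) = 56.53
M8: √((-33.45)² + (50.27)²) = √(1118.9025 + 2527.0729) = 60.38
M9: √((-94.34)² + (-29.84)²) = √(8900.0356 + 890.4256) = 98.95
M10: √((8.74)² + (81.34)²) = √(76.3876 + 6616.1956) = 81.81
M11: √((30.84)² + (-17.91)²) = √(951.1056 + 320.7681) = 35.66
Threshold 31: M4 (26.58) is within range.

M4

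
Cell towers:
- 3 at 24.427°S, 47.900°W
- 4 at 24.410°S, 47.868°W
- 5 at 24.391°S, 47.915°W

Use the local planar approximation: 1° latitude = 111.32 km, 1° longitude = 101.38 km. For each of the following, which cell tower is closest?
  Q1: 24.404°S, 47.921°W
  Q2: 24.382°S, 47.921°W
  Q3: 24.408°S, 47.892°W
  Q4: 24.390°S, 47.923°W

Q1 at 24.404°S, 47.921°W:
  3: √((-0.023·111.32)² + (0.021·101.38)²) = √(6.55544 + 4.53256) = 3.330 km
  4: √((-0.006·111.32)² + (0.053·101.38)²) = √(0.44612 + 28.87063) = 5.414 km
  5: √((0.013·111.32)² + (0.006·101.38)²) = √(2.09427 + 0.37000) = 1.570 km
  → nearest: 5 (1.570 km)
Q2 at 24.382°S, 47.921°W:
  3: √((-0.045·111.32)² + (0.021·101.38)²) = √(25.09409 + 4.53256) = 5.443 km
  4: √((-0.028·111.32)² + (0.053·101.38)²) = √(9.71544 + 28.87063) = 6.212 km
  5: √((-0.009·111.32)² + (0.006·101.38)²) = √(1.00376 + 0.37000) = 1.172 km
  → nearest: 5 (1.172 km)
Q3 at 24.408°S, 47.892°W:
  3: √((-0.019·111.32)² + (-0.008·101.38)²) = √(4.47356 + 0.65779) = 2.265 km
  4: √((-0.002·111.32)² + (0.024·101.38)²) = √(0.04957 + 5.92007) = 2.443 km
  5: √((0.017·111.32)² + (-0.023·101.38)²) = √(3.58133 + 5.43701) = 3.003 km
  → nearest: 3 (2.265 km)
Q4 at 24.390°S, 47.923°W:
  3: √((-0.037·111.32)² + (0.023·101.38)²) = √(16.96484 + 5.43701) = 4.733 km
  4: √((-0.020·111.32)² + (0.055·101.38)²) = √(4.95686 + 31.09066) = 6.004 km
  5: √((-0.001·111.32)² + (0.008·101.38)²) = √(0.01239 + 0.65779) = 0.819 km
  → nearest: 5 (0.819 km)

Q1→5; Q2→5; Q3→3; Q4→5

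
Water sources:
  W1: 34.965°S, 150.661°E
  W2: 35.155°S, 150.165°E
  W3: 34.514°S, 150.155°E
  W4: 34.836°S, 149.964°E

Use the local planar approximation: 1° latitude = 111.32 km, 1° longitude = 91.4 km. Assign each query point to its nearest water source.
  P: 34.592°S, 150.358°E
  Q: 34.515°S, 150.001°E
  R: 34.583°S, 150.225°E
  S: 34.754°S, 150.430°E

P→W3; Q→W3; R→W3; S→W1

P at 34.592°S, 150.358°E:
  W1: √((-0.373·111.32)² + (0.303·91.4)²) = √(1724.10638 + 766.96871) = 49.911 km
  W2: √((-0.563·111.32)² + (-0.193·91.4)²) = √(3927.92498 + 311.17666) = 65.108 km
  W3: √((0.078·111.32)² + (-0.203·91.4)²) = √(75.39379 + 344.25834) = 20.485 km
  W4: √((-0.244·111.32)² + (-0.394·91.4)²) = √(737.77859 + 1296.83533) = 45.107 km
  → nearest: W3 (20.485 km)
Q at 34.515°S, 150.001°E:
  W1: √((-0.450·111.32)² + (0.660·91.4)²) = √(2509.40884 + 3638.98498) = 78.412 km
  W2: √((-0.640·111.32)² + (0.164·91.4)²) = √(5075.82153 + 224.68811) = 72.805 km
  W3: √((0.001·111.32)² + (0.154·91.4)²) = √(0.01239 + 198.12252) = 14.076 km
  W4: √((-0.321·111.32)² + (-0.037·91.4)²) = √(1276.89875 + 11.43657) = 35.893 km
  → nearest: W3 (14.076 km)
R at 34.583°S, 150.225°E:
  W1: √((-0.382·111.32)² + (0.436·91.4)²) = √(1808.31099 + 1588.05438) = 58.278 km
  W2: √((-0.572·111.32)² + (-0.060·91.4)²) = √(4054.51072 + 30.07426) = 63.911 km
  W3: √((0.069·111.32)² + (-0.070·91.4)²) = √(58.99899 + 40.93440) = 9.997 km
  W4: √((-0.253·111.32)² + (-0.261·91.4)²) = √(793.20864 + 569.08011) = 36.909 km
  → nearest: W3 (9.997 km)
S at 34.754°S, 150.430°E:
  W1: √((-0.211·111.32)² + (0.231·91.4)²) = √(551.71057 + 445.77566) = 31.583 km
  W2: √((-0.401·111.32)² + (-0.265·91.4)²) = √(1992.66889 + 586.65684) = 50.787 km
  W3: √((0.240·111.32)² + (-0.275·91.4)²) = √(713.78740 + 631.76823) = 36.682 km
  W4: √((-0.082·111.32)² + (-0.466·91.4)²) = √(83.32477 + 1814.11254) = 43.560 km
  → nearest: W1 (31.583 km)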